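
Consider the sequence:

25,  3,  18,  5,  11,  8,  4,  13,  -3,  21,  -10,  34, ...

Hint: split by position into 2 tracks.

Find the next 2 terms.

-17, 55

Odd-indexed and even-indexed terms follow separate rules.
Subsequence A: 25, 18, 11, 4, -3, -10. Linear: a_n = 32 − 7·n.
Subsequence B: 3, 5, 8, 13, 21, 34. Fibonacci-style (each term is the sum of the two before it).
Position 13 falls in subsequence A as its term 7, giving -17.
Position 14 → subsequence B, term 7 = 55.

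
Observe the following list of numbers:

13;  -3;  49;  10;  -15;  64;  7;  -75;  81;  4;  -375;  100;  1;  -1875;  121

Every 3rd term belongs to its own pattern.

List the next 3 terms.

Taking every 3rd term gives 3 separate tracks.
Subsequence A: 13, 10, 7, 4, 1 — arithmetic, step −3.
Subsequence B: -3, -15, -75, -375, -1875 — multiplying by 5 each time.
Subsequence C: 49, 64, 81, 100, 121 — the squares 7², 8², 9², ….
Term 16 comes from subsequence A (its 6th entry): -2.
Position 17 → subsequence B, term 6 = -9375.
Position 18 falls in subsequence C as its term 6, giving 144.

-2, -9375, 144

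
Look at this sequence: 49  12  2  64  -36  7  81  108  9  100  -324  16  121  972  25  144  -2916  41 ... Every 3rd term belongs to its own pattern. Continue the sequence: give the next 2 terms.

169, 8748

Taking every 3rd term gives 3 separate tracks.
Track A: 49, 64, 81, 100, 121, 144 (consecutive squares n² from n = 7).
Track B: 12, -36, 108, -324, 972, -2916 (geometric with ratio -3).
Track C: 2, 7, 9, 16, 25, 41 (Fibonacci-style (each term is the sum of the two before it)).
Position 19 → track A, term 7 = 169.
Term 20 comes from track B (its 7th entry): 8748.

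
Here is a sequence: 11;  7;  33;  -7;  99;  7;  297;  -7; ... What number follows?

Split by position mod 2 into 2 tracks.
Stream A: 11, 33, 99, 297 — geometric with ratio 3.
Stream B: 7, -7, 7, -7 — oscillating between 7 and -7.
Term 9 comes from stream A (its 5th entry): 891.

891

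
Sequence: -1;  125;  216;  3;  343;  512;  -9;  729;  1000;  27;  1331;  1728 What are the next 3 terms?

Reading positions in blocks of 3 reveals the pattern ABB — 2 tracks woven together.
Subsequence A is -1, 3, -9, 27, which is geometric, ×-3 each step.
Subsequence B is 125, 216, 343, 512, 729, 1000, 1331, 1728, which is perfect cubes starting at 5³.
Position 13 falls in subsequence A as its term 5, giving -81.
Term 14 comes from subsequence B (its 9th entry): 2197.
Term 15 comes from subsequence B (its 10th entry): 2744.

-81, 2197, 2744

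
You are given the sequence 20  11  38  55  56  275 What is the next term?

Positions 1, 3, 5, … form one subsequence and positions 2, 4, 6, … form another.
Subsequence A: 20, 38, 56 (linear: a_n = 2 + 18·n).
Subsequence B: 11, 55, 275 (multiplying by 5 each time).
Term 7 comes from subsequence A (its 4th entry): 74.

74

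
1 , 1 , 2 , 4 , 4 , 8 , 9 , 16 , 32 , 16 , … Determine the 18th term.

2048

The slot pattern repeats as ABB (period 3), so there are 2 interleaved tracks.
Stream A: 1, 4, 9, 16. Consecutive squares n² from n = 1.
Stream B: 1, 2, 4, 8, 16, 32. Successive powers of 2.
Position 18 falls in stream B as its term 12, giving 2048.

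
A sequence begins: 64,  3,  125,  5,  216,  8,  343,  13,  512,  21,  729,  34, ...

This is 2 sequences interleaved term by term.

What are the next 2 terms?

Positions 1, 3, 5, … form one subsequence and positions 2, 4, 6, … form another.
Subsequence A: 64, 125, 216, 343, 512, 729 (the cubes 4³, 5³, 6³, …).
Subsequence B: 3, 5, 8, 13, 21, 34 (each term equals the sum of the previous two).
Position 13 falls in subsequence A as its term 7, giving 1000.
The 14th slot belongs to subsequence B; its 7th term is 55.

1000, 55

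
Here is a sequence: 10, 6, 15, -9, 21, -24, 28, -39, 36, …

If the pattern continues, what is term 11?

45

Positions 1, 3, 5, … form one subsequence and positions 2, 4, 6, … form another.
Subsequence A: 10, 15, 21, 28, 36 (triangular numbers n(n+1)/2 for n = 4, 5, …).
Subsequence B: 6, -9, -24, -39 (subtracting 15 each time).
The 11th slot belongs to subsequence A; its 6th term is 45.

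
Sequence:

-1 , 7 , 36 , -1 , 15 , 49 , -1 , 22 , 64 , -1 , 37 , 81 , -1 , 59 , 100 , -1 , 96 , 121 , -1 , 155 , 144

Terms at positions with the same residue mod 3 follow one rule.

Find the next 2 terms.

Taking every 3rd term gives 3 separate tracks.
Track A: -1, -1, -1, -1, -1, -1, -1 (the constant sequence -1).
Track B: 7, 15, 22, 37, 59, 96, 155 (each term equals the sum of the previous two).
Track C: 36, 49, 64, 81, 100, 121, 144 (perfect squares starting at 6²).
The 22nd slot belongs to track A; its 8th term is -1.
Position 23 falls in track B as its term 8, giving 251.

-1, 251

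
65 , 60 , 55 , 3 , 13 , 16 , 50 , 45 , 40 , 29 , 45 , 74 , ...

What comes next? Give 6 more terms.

Reading positions in blocks of 6 reveals the pattern AAABBB — 2 tracks woven together.
Track A: 65, 60, 55, 50, 45, 40. Arithmetic, step −5.
Track B: 3, 13, 16, 29, 45, 74. A Fibonacci-like recurrence a_n = a_{n-1} + a_{n-2}.
Position 13 falls in track A as its term 7, giving 35.
Position 14 → track A, term 8 = 30.
Term 15 comes from track A (its 9th entry): 25.
Position 16 falls in track B as its term 7, giving 119.
The 17th slot belongs to track B; its 8th term is 193.
Position 18 → track B, term 9 = 312.

35, 30, 25, 119, 193, 312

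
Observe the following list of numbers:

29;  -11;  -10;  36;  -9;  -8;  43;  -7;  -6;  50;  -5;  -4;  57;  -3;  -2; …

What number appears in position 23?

3

Reading positions in blocks of 3 reveals the pattern ABB — 2 tracks woven together.
Subsequence A = 29, 36, 43, 50, 57: adding 7 each time.
Subsequence B = -11, -10, -9, -8, -7, -6, -5, -4, -3, -2: linear: a_n = -12 + n.
The 23rd slot belongs to subsequence B; its 15th term is 3.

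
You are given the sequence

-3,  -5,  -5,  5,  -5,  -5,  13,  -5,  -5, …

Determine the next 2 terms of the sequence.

21, -5

Positions follow the repeating pattern ABB; grouping by letter gives 2 tracks.
Stream A: -3, 5, 13 (adding 8 each time).
Stream B: -5, -5, -5, -5, -5, -5 (the constant sequence -5).
Term 10 comes from stream A (its 4th entry): 21.
Term 11 comes from stream B (its 7th entry): -5.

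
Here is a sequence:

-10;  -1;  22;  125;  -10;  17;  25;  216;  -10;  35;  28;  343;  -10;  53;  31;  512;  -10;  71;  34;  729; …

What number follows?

-10

The terms cycle through 4 interleaved subsequences.
Track A: -10, -10, -10, -10, -10. Constant -10.
Track B: -1, 17, 35, 53, 71. Linear: a_n = -19 + 18·n.
Track C: 22, 25, 28, 31, 34. Linear: a_n = 19 + 3·n.
Track D: 125, 216, 343, 512, 729. Consecutive cubes n³ from n = 5.
Position 21 falls in track A as its term 6, giving -10.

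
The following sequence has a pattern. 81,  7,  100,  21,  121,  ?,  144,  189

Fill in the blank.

Split by position mod 2 into 2 tracks.
Stream A: 81, 100, 121, 144. Consecutive squares n² from n = 9.
Stream B: 7, 21, ?, 189. Geometric with ratio 3.
So the missing entry in stream B is 63.

63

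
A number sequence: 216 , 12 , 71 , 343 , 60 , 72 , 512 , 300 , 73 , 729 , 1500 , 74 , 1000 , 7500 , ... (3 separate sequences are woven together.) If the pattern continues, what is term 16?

1331

Split by position mod 3: positions 1, 4, 7, … form one track, and each other residue class forms its own.
Subsequence A: 216, 343, 512, 729, 1000 (perfect cubes starting at 6³).
Subsequence B: 12, 60, 300, 1500, 7500 (multiplying by 5 each time).
Subsequence C: 71, 72, 73, 74 (arithmetic with common difference +1).
The 16th slot belongs to subsequence A; its 6th term is 1331.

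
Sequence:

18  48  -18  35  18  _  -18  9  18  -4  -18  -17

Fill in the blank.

22

The terms cycle through 2 interleaved subsequences.
Track A is 18, -18, 18, -18, 18, -18, which is alternating ±18.
Track B is 48, 35, ?, 9, -4, -17, which is subtracting 13 each time.
So the missing entry in track B is 22.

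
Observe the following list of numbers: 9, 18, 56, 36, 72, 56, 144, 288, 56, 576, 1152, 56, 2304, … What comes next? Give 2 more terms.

4608, 56

Positions follow the repeating pattern AAB; grouping by letter gives 2 tracks.
Subsequence A = 9, 18, 36, 72, 144, 288, 576, 1152, 2304: geometric, ×2 each step.
Subsequence B = 56, 56, 56, 56: always 56.
Position 14 → subsequence A, term 10 = 4608.
Position 15 → subsequence B, term 5 = 56.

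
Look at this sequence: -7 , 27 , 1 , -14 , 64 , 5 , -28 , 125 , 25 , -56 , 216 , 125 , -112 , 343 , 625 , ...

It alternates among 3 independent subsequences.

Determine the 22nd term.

-896

Split by position mod 3 into 3 tracks.
Stream A = -7, -14, -28, -56, -112: geometric, ×2 each step.
Stream B = 27, 64, 125, 216, 343: perfect cubes starting at 3³.
Stream C = 1, 5, 25, 125, 625: powers 5^0, 5^1, 5^2, ….
Position 22 falls in stream A as its term 8, giving -896.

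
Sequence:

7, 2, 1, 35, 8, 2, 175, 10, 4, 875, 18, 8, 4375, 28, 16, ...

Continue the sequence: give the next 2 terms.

Split by position mod 3: positions 1, 4, 7, … form one track, and each other residue class forms its own.
Track A: 7, 35, 175, 875, 4375 (a geometric progression (common ratio 5)).
Track B: 2, 8, 10, 18, 28 (a Fibonacci-like recurrence a_n = a_{n-1} + a_{n-2}).
Track C: 1, 2, 4, 8, 16 (powers 2^0, 2^1, 2^2, …).
The 16th slot belongs to track A; its 6th term is 21875.
The 17th slot belongs to track B; its 6th term is 46.

21875, 46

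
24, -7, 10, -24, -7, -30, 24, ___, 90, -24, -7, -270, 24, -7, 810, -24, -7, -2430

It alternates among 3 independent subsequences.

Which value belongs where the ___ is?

The terms cycle through 3 interleaved subsequences.
Subsequence A: 24, -24, 24, -24, 24, -24 — the oscillation 24·(−1)^(n+1).
Subsequence B: -7, -7, ?, -7, -7, -7 — the constant sequence -7.
Subsequence C: 10, -30, 90, -270, 810, -2430 — geometric with ratio -3.
Subsequence B's pattern makes the blank -7.

-7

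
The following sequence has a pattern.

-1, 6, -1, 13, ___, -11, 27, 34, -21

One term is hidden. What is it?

20

Reading positions in blocks of 3 reveals the pattern AAB — 2 tracks woven together.
Track A = -1, 6, 13, ?, 27, 34: arithmetic, step +7.
Track B = -1, -11, -21: linear: a_n = 9 − 10·n.
Filling track A at index 4 by its rule yields 20.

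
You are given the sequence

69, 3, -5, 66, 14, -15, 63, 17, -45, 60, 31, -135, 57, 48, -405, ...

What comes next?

54

Taking every 3rd term gives 3 separate tracks.
Stream A: 69, 66, 63, 60, 57. Subtracting 3 each time.
Stream B: 3, 14, 17, 31, 48. Each term equals the sum of the previous two.
Stream C: -5, -15, -45, -135, -405. Multiplying by 3 each time.
Position 16 falls in stream A as its term 6, giving 54.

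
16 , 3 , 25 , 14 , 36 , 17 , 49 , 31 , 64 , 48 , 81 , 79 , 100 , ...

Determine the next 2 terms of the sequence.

Taking every 2nd term gives 2 separate tracks.
Stream A: 16, 25, 36, 49, 64, 81, 100 (perfect squares starting at 4²).
Stream B: 3, 14, 17, 31, 48, 79 (a Fibonacci-like recurrence a_n = a_{n-1} + a_{n-2}).
Term 14 comes from stream B (its 7th entry): 127.
Position 15 falls in stream A as its term 8, giving 121.

127, 121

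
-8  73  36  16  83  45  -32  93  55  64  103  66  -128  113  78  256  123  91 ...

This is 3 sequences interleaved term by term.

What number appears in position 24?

Taking every 3rd term gives 3 separate tracks.
Subsequence A: -8, 16, -32, 64, -128, 256 — multiplying by -2 each time.
Subsequence B: 73, 83, 93, 103, 113, 123 — linear: a_n = 63 + 10·n.
Subsequence C: 36, 45, 55, 66, 78, 91 — triangular numbers starting at T_8.
Term 24 comes from subsequence C (its 8th entry): 120.

120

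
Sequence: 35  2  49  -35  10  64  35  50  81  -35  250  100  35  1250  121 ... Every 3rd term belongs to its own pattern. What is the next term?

-35

The terms cycle through 3 interleaved subsequences.
Track A: 35, -35, 35, -35, 35. Oscillating between 35 and -35.
Track B: 2, 10, 50, 250, 1250. Multiplying by 5 each time.
Track C: 49, 64, 81, 100, 121. Consecutive squares n² from n = 7.
The 16th slot belongs to track A; its 6th term is -35.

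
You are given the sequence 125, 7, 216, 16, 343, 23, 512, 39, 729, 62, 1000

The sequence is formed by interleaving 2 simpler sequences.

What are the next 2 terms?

101, 1331

The terms cycle through 2 interleaved subsequences.
Track A: 125, 216, 343, 512, 729, 1000 — the cubes 5³, 6³, 7³, ….
Track B: 7, 16, 23, 39, 62 — Fibonacci-style (each term is the sum of the two before it).
Position 12 → track B, term 6 = 101.
Term 13 comes from track A (its 7th entry): 1331.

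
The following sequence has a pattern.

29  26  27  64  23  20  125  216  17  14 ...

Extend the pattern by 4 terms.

343, 512, 11, 8

The slot pattern repeats as AABB (period 4), so there are 2 interleaved tracks.
Track A: 29, 26, 23, 20, 17, 14 (arithmetic with common difference −3).
Track B: 27, 64, 125, 216 (perfect cubes starting at 3³).
The 11th slot belongs to track B; its 5th term is 343.
Position 12 → track B, term 6 = 512.
Position 13 → track A, term 7 = 11.
Position 14 falls in track A as its term 8, giving 8.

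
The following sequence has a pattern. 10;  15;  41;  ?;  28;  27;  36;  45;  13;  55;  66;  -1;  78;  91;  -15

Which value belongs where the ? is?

21

The slot pattern repeats as AAB (period 3), so there are 2 interleaved tracks.
Stream A: 10, 15, ?, 28, 36, 45, 55, 66, 78, 91 (triangular numbers n(n+1)/2 for n = 4, 5, …).
Stream B: 41, 27, 13, -1, -15 (arithmetic, step −14).
So the missing entry in stream A is 21.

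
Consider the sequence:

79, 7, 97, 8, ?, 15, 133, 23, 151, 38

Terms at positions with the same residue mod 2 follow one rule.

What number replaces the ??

Taking every 2nd term gives 2 separate tracks.
Subsequence A: 79, 97, ?, 133, 151. Linear: a_n = 61 + 18·n.
Subsequence B: 7, 8, 15, 23, 38. Each term equals the sum of the previous two.
Subsequence A's pattern makes the blank 115.

115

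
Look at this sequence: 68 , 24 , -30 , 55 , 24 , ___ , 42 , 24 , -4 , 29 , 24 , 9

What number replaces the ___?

Read the sequence 3 terms at a time; column i is its own pattern.
Track A: 68, 55, 42, 29 (subtracting 13 each time).
Track B: 24, 24, 24, 24 (constant 24).
Track C: -30, ?, -4, 9 (arithmetic with common difference +13).
Track C's pattern makes the blank -17.

-17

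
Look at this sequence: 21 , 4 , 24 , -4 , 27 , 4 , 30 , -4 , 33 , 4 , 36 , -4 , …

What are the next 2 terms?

The terms cycle through 2 interleaved subsequences.
Subsequence A: 21, 24, 27, 30, 33, 36 — arithmetic with common difference +3.
Subsequence B: 4, -4, 4, -4, 4, -4 — the oscillation 4·(−1)^(n+1).
Position 13 → subsequence A, term 7 = 39.
Position 14 → subsequence B, term 7 = 4.

39, 4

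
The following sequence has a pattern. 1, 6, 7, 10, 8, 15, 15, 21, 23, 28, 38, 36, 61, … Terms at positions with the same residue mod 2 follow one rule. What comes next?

45

Taking every 2nd term gives 2 separate tracks.
Track A: 1, 7, 8, 15, 23, 38, 61 (Fibonacci-style (each term is the sum of the two before it)).
Track B: 6, 10, 15, 21, 28, 36 (triangular numbers starting at T_3).
Position 14 → track B, term 7 = 45.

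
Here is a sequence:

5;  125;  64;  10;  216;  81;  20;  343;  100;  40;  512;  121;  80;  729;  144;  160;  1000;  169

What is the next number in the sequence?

320

Split by position mod 3: positions 1, 4, 7, … form one track, and each other residue class forms its own.
Track A: 5, 10, 20, 40, 80, 160 — a geometric progression (common ratio 2).
Track B: 125, 216, 343, 512, 729, 1000 — consecutive cubes n³ from n = 5.
Track C: 64, 81, 100, 121, 144, 169 — perfect squares starting at 8².
Term 19 comes from track A (its 7th entry): 320.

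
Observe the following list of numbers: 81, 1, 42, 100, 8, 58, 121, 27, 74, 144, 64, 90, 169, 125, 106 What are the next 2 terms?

Taking every 3rd term gives 3 separate tracks.
Track A = 81, 100, 121, 144, 169: perfect squares starting at 9².
Track B = 1, 8, 27, 64, 125: consecutive cubes n³ from n = 1.
Track C = 42, 58, 74, 90, 106: adding 16 each time.
Position 16 → track A, term 6 = 196.
The 17th slot belongs to track B; its 6th term is 216.

196, 216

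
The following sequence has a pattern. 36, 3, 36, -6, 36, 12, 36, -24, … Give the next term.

Positions 1, 3, 5, … form one subsequence and positions 2, 4, 6, … form another.
Stream A: 36, 36, 36, 36 (constant 36).
Stream B: 3, -6, 12, -24 (a geometric progression (common ratio -2)).
The 9th slot belongs to stream A; its 5th term is 36.

36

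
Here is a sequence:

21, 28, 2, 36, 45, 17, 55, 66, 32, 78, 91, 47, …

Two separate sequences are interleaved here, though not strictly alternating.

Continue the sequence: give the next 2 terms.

Positions follow the repeating pattern AAB; grouping by letter gives 2 tracks.
Stream A = 21, 28, 36, 45, 55, 66, 78, 91: triangular numbers starting at T_6.
Stream B = 2, 17, 32, 47: arithmetic, step +15.
Position 13 → stream A, term 9 = 105.
Position 14 falls in stream A as its term 10, giving 120.

105, 120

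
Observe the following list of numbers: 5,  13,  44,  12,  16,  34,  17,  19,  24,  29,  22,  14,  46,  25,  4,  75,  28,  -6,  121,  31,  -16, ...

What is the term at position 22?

196

Split by position mod 3: positions 1, 4, 7, … form one track, and each other residue class forms its own.
Stream A: 5, 12, 17, 29, 46, 75, 121 (Fibonacci-style (each term is the sum of the two before it)).
Stream B: 13, 16, 19, 22, 25, 28, 31 (arithmetic with common difference +3).
Stream C: 44, 34, 24, 14, 4, -6, -16 (linear: a_n = 54 − 10·n).
Term 22 comes from stream A (its 8th entry): 196.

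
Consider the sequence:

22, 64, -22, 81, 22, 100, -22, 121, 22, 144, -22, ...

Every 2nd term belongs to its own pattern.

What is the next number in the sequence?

169

The terms cycle through 2 interleaved subsequences.
Stream A is 22, -22, 22, -22, 22, -22, which is oscillating between 22 and -22.
Stream B is 64, 81, 100, 121, 144, which is perfect squares starting at 8².
Position 12 → stream B, term 6 = 169.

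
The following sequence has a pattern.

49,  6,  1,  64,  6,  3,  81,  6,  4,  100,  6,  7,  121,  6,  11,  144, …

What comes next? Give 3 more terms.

6, 18, 169

Split by position mod 3 into 3 tracks.
Subsequence A: 49, 64, 81, 100, 121, 144. The squares 7², 8², 9², ….
Subsequence B: 6, 6, 6, 6, 6. The constant sequence 6.
Subsequence C: 1, 3, 4, 7, 11. A Fibonacci-like recurrence a_n = a_{n-1} + a_{n-2}.
The 17th slot belongs to subsequence B; its 6th term is 6.
Position 18 → subsequence C, term 6 = 18.
The 19th slot belongs to subsequence A; its 7th term is 169.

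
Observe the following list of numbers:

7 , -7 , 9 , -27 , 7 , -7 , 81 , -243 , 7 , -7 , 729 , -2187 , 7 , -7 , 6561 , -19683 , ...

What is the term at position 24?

The slot pattern repeats as AABB (period 4), so there are 2 interleaved tracks.
Track A: 7, -7, 7, -7, 7, -7, 7, -7 — alternating ±7.
Track B: 9, -27, 81, -243, 729, -2187, 6561, -19683 — geometric, ×-3 each step.
Term 24 comes from track B (its 12th entry): -1594323.

-1594323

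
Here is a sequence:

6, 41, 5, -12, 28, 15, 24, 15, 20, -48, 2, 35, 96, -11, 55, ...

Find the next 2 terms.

The terms cycle through 3 interleaved subsequences.
Track A = 6, -12, 24, -48, 96: a geometric progression (common ratio -2).
Track B = 41, 28, 15, 2, -11: linear: a_n = 54 − 13·n.
Track C = 5, 15, 20, 35, 55: each term equals the sum of the previous two.
Position 16 → track A, term 6 = -192.
Position 17 → track B, term 6 = -24.

-192, -24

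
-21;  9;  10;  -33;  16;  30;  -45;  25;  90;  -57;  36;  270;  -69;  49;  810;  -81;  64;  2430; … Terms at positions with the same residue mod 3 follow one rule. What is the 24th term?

Split by position mod 3: positions 1, 4, 7, … form one track, and each other residue class forms its own.
Track A = -21, -33, -45, -57, -69, -81: subtracting 12 each time.
Track B = 9, 16, 25, 36, 49, 64: the squares 3², 4², 5², ….
Track C = 10, 30, 90, 270, 810, 2430: multiplying by 3 each time.
Position 24 → track C, term 8 = 21870.

21870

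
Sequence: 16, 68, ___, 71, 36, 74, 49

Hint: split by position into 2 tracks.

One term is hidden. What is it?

25

Split by position mod 2 into 2 tracks.
Track A: 16, ?, 36, 49 — the squares 4², 5², 6², ….
Track B: 68, 71, 74 — linear: a_n = 65 + 3·n.
The gap is track A's term 2; the rule gives 25.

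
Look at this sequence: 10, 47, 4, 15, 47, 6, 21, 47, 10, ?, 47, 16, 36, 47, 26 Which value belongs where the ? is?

Taking every 3rd term gives 3 separate tracks.
Track A: 10, 15, 21, ?, 36 — the triangular numbers T_4, T_5, ….
Track B: 47, 47, 47, 47, 47 — the constant sequence 47.
Track C: 4, 6, 10, 16, 26 — a Fibonacci-like recurrence a_n = a_{n-1} + a_{n-2}.
So the missing entry in track A is 28.

28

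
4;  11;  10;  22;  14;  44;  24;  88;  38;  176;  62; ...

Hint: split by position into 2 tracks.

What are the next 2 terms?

352, 100

The terms cycle through 2 interleaved subsequences.
Subsequence A is 4, 10, 14, 24, 38, 62, which is Fibonacci-style (each term is the sum of the two before it).
Subsequence B is 11, 22, 44, 88, 176, which is geometric with ratio 2.
Term 12 comes from subsequence B (its 6th entry): 352.
The 13th slot belongs to subsequence A; its 7th term is 100.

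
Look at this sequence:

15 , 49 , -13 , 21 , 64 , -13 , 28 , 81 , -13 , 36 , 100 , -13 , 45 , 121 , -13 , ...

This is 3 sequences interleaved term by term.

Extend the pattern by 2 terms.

55, 144

Split by position mod 3 into 3 tracks.
Track A: 15, 21, 28, 36, 45 (triangular numbers n(n+1)/2 for n = 5, 6, …).
Track B: 49, 64, 81, 100, 121 (perfect squares starting at 7²).
Track C: -13, -13, -13, -13, -13 (constant -13).
Position 16 falls in track A as its term 6, giving 55.
Position 17 falls in track B as its term 6, giving 144.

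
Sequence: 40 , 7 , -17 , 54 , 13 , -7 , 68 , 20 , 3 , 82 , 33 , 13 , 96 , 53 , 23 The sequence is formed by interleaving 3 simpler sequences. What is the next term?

Taking every 3rd term gives 3 separate tracks.
Track A: 40, 54, 68, 82, 96. Arithmetic, step +14.
Track B: 7, 13, 20, 33, 53. Fibonacci-style (each term is the sum of the two before it).
Track C: -17, -7, 3, 13, 23. Adding 10 each time.
Position 16 → track A, term 6 = 110.

110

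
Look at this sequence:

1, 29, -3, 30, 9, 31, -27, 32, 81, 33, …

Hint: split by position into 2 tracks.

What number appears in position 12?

34

The terms cycle through 2 interleaved subsequences.
Track A: 1, -3, 9, -27, 81. Multiplying by -3 each time.
Track B: 29, 30, 31, 32, 33. Arithmetic, step +1.
Term 12 comes from track B (its 6th entry): 34.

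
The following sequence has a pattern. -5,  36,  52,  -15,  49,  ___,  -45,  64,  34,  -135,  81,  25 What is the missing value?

Taking every 3rd term gives 3 separate tracks.
Subsequence A: -5, -15, -45, -135. Geometric with ratio 3.
Subsequence B: 36, 49, 64, 81. Perfect squares starting at 6².
Subsequence C: 52, ?, 34, 25. Arithmetic with common difference −9.
The gap is subsequence C's term 2; the rule gives 43.

43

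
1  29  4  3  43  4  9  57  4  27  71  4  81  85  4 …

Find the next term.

Split by position mod 3 into 3 tracks.
Subsequence A is 1, 3, 9, 27, 81, which is powers 3^0, 3^1, 3^2, ….
Subsequence B is 29, 43, 57, 71, 85, which is adding 14 each time.
Subsequence C is 4, 4, 4, 4, 4, which is always 4.
The 16th slot belongs to subsequence A; its 6th term is 243.

243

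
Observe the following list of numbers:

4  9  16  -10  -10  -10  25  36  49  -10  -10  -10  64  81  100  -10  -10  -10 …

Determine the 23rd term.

-10

Positions follow the repeating pattern AAABBB; grouping by letter gives 2 tracks.
Stream A is 4, 9, 16, 25, 36, 49, 64, 81, 100, which is consecutive squares n² from n = 2.
Stream B is -10, -10, -10, -10, -10, -10, -10, -10, -10, which is constant -10.
Position 23 → stream B, term 11 = -10.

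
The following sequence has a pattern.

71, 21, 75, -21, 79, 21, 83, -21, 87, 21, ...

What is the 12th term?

-21

Taking every 2nd term gives 2 separate tracks.
Track A = 71, 75, 79, 83, 87: adding 4 each time.
Track B = 21, -21, 21, -21, 21: alternating ±21.
Term 12 comes from track B (its 6th entry): -21.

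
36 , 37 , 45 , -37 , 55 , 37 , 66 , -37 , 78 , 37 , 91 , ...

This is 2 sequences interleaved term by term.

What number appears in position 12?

Taking every 2nd term gives 2 separate tracks.
Track A: 36, 45, 55, 66, 78, 91 — triangular numbers n(n+1)/2 for n = 8, 9, ….
Track B: 37, -37, 37, -37, 37 — alternating ±37.
The 12th slot belongs to track B; its 6th term is -37.

-37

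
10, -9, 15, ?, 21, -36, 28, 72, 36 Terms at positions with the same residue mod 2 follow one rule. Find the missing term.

Split by position mod 2 into 2 tracks.
Stream A is 10, 15, 21, 28, 36, which is triangular numbers starting at T_4.
Stream B is -9, ?, -36, 72, which is geometric, ×-2 each step.
The gap is stream B's term 2; the rule gives 18.

18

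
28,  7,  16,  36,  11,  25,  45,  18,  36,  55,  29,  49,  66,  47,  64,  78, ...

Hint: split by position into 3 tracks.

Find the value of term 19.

91

Split by position mod 3 into 3 tracks.
Stream A is 28, 36, 45, 55, 66, 78, which is triangular numbers starting at T_7.
Stream B is 7, 11, 18, 29, 47, which is a Fibonacci-like recurrence a_n = a_{n-1} + a_{n-2}.
Stream C is 16, 25, 36, 49, 64, which is perfect squares starting at 4².
Position 19 → stream A, term 7 = 91.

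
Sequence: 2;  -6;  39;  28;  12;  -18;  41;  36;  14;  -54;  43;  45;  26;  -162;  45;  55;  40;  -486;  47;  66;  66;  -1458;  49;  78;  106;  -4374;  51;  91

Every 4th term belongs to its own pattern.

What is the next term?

Split by position mod 4: positions 1, 5, 9, … form one track, and each other residue class forms its own.
Subsequence A: 2, 12, 14, 26, 40, 66, 106 — each term equals the sum of the previous two.
Subsequence B: -6, -18, -54, -162, -486, -1458, -4374 — geometric with ratio 3.
Subsequence C: 39, 41, 43, 45, 47, 49, 51 — linear: a_n = 37 + 2·n.
Subsequence D: 28, 36, 45, 55, 66, 78, 91 — triangular numbers n(n+1)/2 for n = 7, 8, ….
The 29th slot belongs to subsequence A; its 8th term is 172.

172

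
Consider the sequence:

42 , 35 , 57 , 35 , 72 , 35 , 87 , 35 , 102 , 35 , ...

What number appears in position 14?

The terms cycle through 2 interleaved subsequences.
Stream A = 42, 57, 72, 87, 102: arithmetic with common difference +15.
Stream B = 35, 35, 35, 35, 35: the constant sequence 35.
Term 14 comes from stream B (its 7th entry): 35.

35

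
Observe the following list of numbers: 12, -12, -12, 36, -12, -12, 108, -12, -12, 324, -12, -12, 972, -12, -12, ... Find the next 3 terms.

The slot pattern repeats as ABB (period 3), so there are 2 interleaved tracks.
Stream A is 12, 36, 108, 324, 972, which is geometric, ×3 each step.
Stream B is -12, -12, -12, -12, -12, -12, -12, -12, -12, -12, which is always -12.
Position 16 → stream A, term 6 = 2916.
Term 17 comes from stream B (its 11th entry): -12.
The 18th slot belongs to stream B; its 12th term is -12.

2916, -12, -12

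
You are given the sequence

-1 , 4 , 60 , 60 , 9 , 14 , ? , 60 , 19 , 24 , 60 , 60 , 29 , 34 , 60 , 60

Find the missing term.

Positions follow the repeating pattern AABB; grouping by letter gives 2 tracks.
Subsequence A: -1, 4, 9, 14, 19, 24, 29, 34. Adding 5 each time.
Subsequence B: 60, 60, ?, 60, 60, 60, 60, 60. Always 60.
Subsequence B's pattern makes the blank 60.

60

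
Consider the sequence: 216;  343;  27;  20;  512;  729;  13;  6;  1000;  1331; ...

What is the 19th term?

Positions follow the repeating pattern AABB; grouping by letter gives 2 tracks.
Stream A = 216, 343, 512, 729, 1000, 1331: consecutive cubes n³ from n = 6.
Stream B = 27, 20, 13, 6: arithmetic with common difference −7.
The 19th slot belongs to stream B; its 9th term is -29.

-29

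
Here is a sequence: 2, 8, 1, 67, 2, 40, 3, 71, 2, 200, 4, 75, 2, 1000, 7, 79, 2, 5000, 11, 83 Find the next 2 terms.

2, 25000

Split by position mod 4 into 4 tracks.
Subsequence A: 2, 2, 2, 2, 2 — always 2.
Subsequence B: 8, 40, 200, 1000, 5000 — a geometric progression (common ratio 5).
Subsequence C: 1, 3, 4, 7, 11 — each term equals the sum of the previous two.
Subsequence D: 67, 71, 75, 79, 83 — adding 4 each time.
Term 21 comes from subsequence A (its 6th entry): 2.
Position 22 → subsequence B, term 6 = 25000.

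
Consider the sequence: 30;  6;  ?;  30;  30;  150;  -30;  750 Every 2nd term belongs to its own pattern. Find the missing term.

-30

Split by position mod 2 into 2 tracks.
Subsequence A: 30, ?, 30, -30. Oscillating between 30 and -30.
Subsequence B: 6, 30, 150, 750. A geometric progression (common ratio 5).
Subsequence A's pattern makes the blank -30.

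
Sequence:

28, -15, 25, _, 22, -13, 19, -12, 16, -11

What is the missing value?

Taking every 2nd term gives 2 separate tracks.
Subsequence A: 28, 25, 22, 19, 16. Linear: a_n = 31 − 3·n.
Subsequence B: -15, ?, -13, -12, -11. Adding 1 each time.
Subsequence B's pattern makes the blank -14.

-14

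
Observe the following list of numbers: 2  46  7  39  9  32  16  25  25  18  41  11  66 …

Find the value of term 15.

107

Odd-indexed and even-indexed terms follow separate rules.
Subsequence A: 2, 7, 9, 16, 25, 41, 66 (each term equals the sum of the previous two).
Subsequence B: 46, 39, 32, 25, 18, 11 (arithmetic, step −7).
The 15th slot belongs to subsequence A; its 8th term is 107.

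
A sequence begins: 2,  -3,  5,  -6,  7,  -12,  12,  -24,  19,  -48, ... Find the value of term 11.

The terms cycle through 2 interleaved subsequences.
Track A is 2, 5, 7, 12, 19, which is a Fibonacci-like recurrence a_n = a_{n-1} + a_{n-2}.
Track B is -3, -6, -12, -24, -48, which is a geometric progression (common ratio 2).
Position 11 falls in track A as its term 6, giving 31.

31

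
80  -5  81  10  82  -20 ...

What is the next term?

83

Odd-indexed and even-indexed terms follow separate rules.
Track A = 80, 81, 82: adding 1 each time.
Track B = -5, 10, -20: multiplying by -2 each time.
The 7th slot belongs to track A; its 4th term is 83.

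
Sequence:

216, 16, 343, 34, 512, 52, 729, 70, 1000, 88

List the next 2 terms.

Taking every 2nd term gives 2 separate tracks.
Track A = 216, 343, 512, 729, 1000: consecutive cubes n³ from n = 6.
Track B = 16, 34, 52, 70, 88: adding 18 each time.
Term 11 comes from track A (its 6th entry): 1331.
Position 12 falls in track B as its term 6, giving 106.

1331, 106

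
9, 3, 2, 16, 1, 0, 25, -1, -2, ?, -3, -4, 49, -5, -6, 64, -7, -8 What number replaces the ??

36

The slot pattern repeats as ABB (period 3), so there are 2 interleaved tracks.
Subsequence A: 9, 16, 25, ?, 49, 64 (consecutive squares n² from n = 3).
Subsequence B: 3, 2, 1, 0, -1, -2, -3, -4, -5, -6, -7, -8 (linear: a_n = 4 − n).
The gap is subsequence A's term 4; the rule gives 36.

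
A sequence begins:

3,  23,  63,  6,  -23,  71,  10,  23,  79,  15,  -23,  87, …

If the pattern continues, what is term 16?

The terms cycle through 3 interleaved subsequences.
Track A = 3, 6, 10, 15: the triangular numbers T_2, T_3, ….
Track B = 23, -23, 23, -23: oscillating between 23 and -23.
Track C = 63, 71, 79, 87: arithmetic with common difference +8.
Position 16 falls in track A as its term 6, giving 28.

28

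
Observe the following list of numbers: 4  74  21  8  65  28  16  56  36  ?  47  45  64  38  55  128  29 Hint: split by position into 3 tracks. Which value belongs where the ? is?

32

Split by position mod 3: positions 1, 4, 7, … form one track, and each other residue class forms its own.
Track A = 4, 8, 16, ?, 64, 128: geometric, ×2 each step.
Track B = 74, 65, 56, 47, 38, 29: arithmetic, step −9.
Track C = 21, 28, 36, 45, 55: triangular numbers n(n+1)/2 for n = 6, 7, ….
Track A's pattern makes the blank 32.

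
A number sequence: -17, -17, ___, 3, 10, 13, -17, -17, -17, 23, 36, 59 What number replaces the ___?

-17

Reading positions in blocks of 6 reveals the pattern AAABBB — 2 tracks woven together.
Stream A: -17, -17, ?, -17, -17, -17. Constant -17.
Stream B: 3, 10, 13, 23, 36, 59. Fibonacci-style (each term is the sum of the two before it).
Stream A's pattern makes the blank -17.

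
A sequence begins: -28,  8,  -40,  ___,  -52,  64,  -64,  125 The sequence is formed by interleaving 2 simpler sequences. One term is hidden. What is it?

27

Odd-indexed and even-indexed terms follow separate rules.
Track A: -28, -40, -52, -64 — subtracting 12 each time.
Track B: 8, ?, 64, 125 — the cubes 2³, 3³, 4³, ….
Track B's pattern makes the blank 27.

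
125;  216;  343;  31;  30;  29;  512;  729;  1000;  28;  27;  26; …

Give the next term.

Reading positions in blocks of 6 reveals the pattern AAABBB — 2 tracks woven together.
Subsequence A = 125, 216, 343, 512, 729, 1000: the cubes 5³, 6³, 7³, ….
Subsequence B = 31, 30, 29, 28, 27, 26: subtracting 1 each time.
Term 13 comes from subsequence A (its 7th entry): 1331.

1331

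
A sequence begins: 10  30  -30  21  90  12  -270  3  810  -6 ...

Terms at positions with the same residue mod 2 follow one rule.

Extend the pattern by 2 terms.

-2430, -15

Odd-indexed and even-indexed terms follow separate rules.
Track A: 10, -30, 90, -270, 810 (geometric, ×-3 each step).
Track B: 30, 21, 12, 3, -6 (arithmetic, step −9).
Term 11 comes from track A (its 6th entry): -2430.
Position 12 falls in track B as its term 6, giving -15.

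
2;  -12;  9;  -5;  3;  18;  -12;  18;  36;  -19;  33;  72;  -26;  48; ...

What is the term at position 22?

Split by position mod 3 into 3 tracks.
Subsequence A is 2, -5, -12, -19, -26, which is linear: a_n = 9 − 7·n.
Subsequence B is -12, 3, 18, 33, 48, which is linear: a_n = -27 + 15·n.
Subsequence C is 9, 18, 36, 72, which is geometric, ×2 each step.
The 22nd slot belongs to subsequence A; its 8th term is -47.

-47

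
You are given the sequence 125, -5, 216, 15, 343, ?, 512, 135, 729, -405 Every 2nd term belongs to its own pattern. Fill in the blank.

The terms cycle through 2 interleaved subsequences.
Track A = 125, 216, 343, 512, 729: consecutive cubes n³ from n = 5.
Track B = -5, 15, ?, 135, -405: geometric with ratio -3.
Track B's pattern makes the blank -45.

-45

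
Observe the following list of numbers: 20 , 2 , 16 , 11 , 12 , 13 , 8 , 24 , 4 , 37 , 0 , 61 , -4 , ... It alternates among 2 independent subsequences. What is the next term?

98

Positions 1, 3, 5, … form one subsequence and positions 2, 4, 6, … form another.
Track A = 20, 16, 12, 8, 4, 0, -4: linear: a_n = 24 − 4·n.
Track B = 2, 11, 13, 24, 37, 61: a Fibonacci-like recurrence a_n = a_{n-1} + a_{n-2}.
Position 14 falls in track B as its term 7, giving 98.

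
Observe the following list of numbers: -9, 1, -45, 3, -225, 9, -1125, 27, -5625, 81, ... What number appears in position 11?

-28125

Odd-indexed and even-indexed terms follow separate rules.
Track A = -9, -45, -225, -1125, -5625: geometric with ratio 5.
Track B = 1, 3, 9, 27, 81: powers of 3.
The 11th slot belongs to track A; its 6th term is -28125.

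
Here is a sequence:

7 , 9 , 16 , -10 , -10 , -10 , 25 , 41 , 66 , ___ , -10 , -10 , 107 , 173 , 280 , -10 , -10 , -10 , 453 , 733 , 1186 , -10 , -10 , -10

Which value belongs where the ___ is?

Reading positions in blocks of 6 reveals the pattern AAABBB — 2 tracks woven together.
Subsequence A: 7, 9, 16, 25, 41, 66, 107, 173, 280, 453, 733, 1186 — Fibonacci-style (each term is the sum of the two before it).
Subsequence B: -10, -10, -10, ?, -10, -10, -10, -10, -10, -10, -10, -10 — the constant sequence -10.
Filling subsequence B at index 4 by its rule yields -10.

-10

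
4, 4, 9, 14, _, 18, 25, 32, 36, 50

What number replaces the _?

16

Split by position mod 2 into 2 tracks.
Stream A: 4, 9, ?, 25, 36. The squares 2², 3², 4², ….
Stream B: 4, 14, 18, 32, 50. Fibonacci-style (each term is the sum of the two before it).
The gap is stream A's term 3; the rule gives 16.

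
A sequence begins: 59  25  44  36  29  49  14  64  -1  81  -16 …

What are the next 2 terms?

100, -31

The terms cycle through 2 interleaved subsequences.
Subsequence A is 59, 44, 29, 14, -1, -16, which is linear: a_n = 74 − 15·n.
Subsequence B is 25, 36, 49, 64, 81, which is perfect squares starting at 5².
Position 12 → subsequence B, term 6 = 100.
Position 13 falls in subsequence A as its term 7, giving -31.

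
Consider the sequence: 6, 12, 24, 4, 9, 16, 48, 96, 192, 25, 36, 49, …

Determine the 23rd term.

Positions follow the repeating pattern AAABBB; grouping by letter gives 2 tracks.
Track A is 6, 12, 24, 48, 96, 192, which is geometric, ×2 each step.
Track B is 4, 9, 16, 25, 36, 49, which is the squares 2², 3², 4², ….
Position 23 falls in track B as its term 11, giving 144.

144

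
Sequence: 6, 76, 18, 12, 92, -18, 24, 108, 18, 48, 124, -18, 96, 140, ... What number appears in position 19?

384

Taking every 3rd term gives 3 separate tracks.
Track A is 6, 12, 24, 48, 96, which is geometric, ×2 each step.
Track B is 76, 92, 108, 124, 140, which is arithmetic with common difference +16.
Track C is 18, -18, 18, -18, which is oscillating between 18 and -18.
Position 19 falls in track A as its term 7, giving 384.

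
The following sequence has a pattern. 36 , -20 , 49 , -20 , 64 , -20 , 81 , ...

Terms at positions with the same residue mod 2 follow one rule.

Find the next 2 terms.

-20, 100

Odd-indexed and even-indexed terms follow separate rules.
Subsequence A: 36, 49, 64, 81 (the squares 6², 7², 8², …).
Subsequence B: -20, -20, -20 (always -20).
Position 8 falls in subsequence B as its term 4, giving -20.
The 9th slot belongs to subsequence A; its 5th term is 100.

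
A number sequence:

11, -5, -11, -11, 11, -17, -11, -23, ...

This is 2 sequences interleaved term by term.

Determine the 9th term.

11

Odd-indexed and even-indexed terms follow separate rules.
Track A: 11, -11, 11, -11 — the oscillation 11·(−1)^(n+1).
Track B: -5, -11, -17, -23 — linear: a_n = 1 − 6·n.
Position 9 falls in track A as its term 5, giving 11.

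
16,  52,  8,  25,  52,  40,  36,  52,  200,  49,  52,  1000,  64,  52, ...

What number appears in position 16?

81

Split by position mod 3: positions 1, 4, 7, … form one track, and each other residue class forms its own.
Subsequence A: 16, 25, 36, 49, 64. Consecutive squares n² from n = 4.
Subsequence B: 52, 52, 52, 52, 52. The constant sequence 52.
Subsequence C: 8, 40, 200, 1000. Geometric with ratio 5.
The 16th slot belongs to subsequence A; its 6th term is 81.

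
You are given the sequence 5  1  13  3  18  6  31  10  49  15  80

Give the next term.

Positions 1, 3, 5, … form one subsequence and positions 2, 4, 6, … form another.
Track A: 5, 13, 18, 31, 49, 80 — each term equals the sum of the previous two.
Track B: 1, 3, 6, 10, 15 — triangular numbers starting at T_1.
Position 12 → track B, term 6 = 21.

21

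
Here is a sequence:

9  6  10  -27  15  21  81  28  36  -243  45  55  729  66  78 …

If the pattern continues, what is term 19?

The slot pattern repeats as ABB (period 3), so there are 2 interleaved tracks.
Stream A = 9, -27, 81, -243, 729: geometric, ×-3 each step.
Stream B = 6, 10, 15, 21, 28, 36, 45, 55, 66, 78: triangular numbers starting at T_3.
Position 19 falls in stream A as its term 7, giving 6561.

6561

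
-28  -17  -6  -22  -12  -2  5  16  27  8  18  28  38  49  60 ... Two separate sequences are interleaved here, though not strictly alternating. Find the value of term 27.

Reading positions in blocks of 6 reveals the pattern AAABBB — 2 tracks woven together.
Track A is -28, -17, -6, 5, 16, 27, 38, 49, 60, which is arithmetic, step +11.
Track B is -22, -12, -2, 8, 18, 28, which is arithmetic, step +10.
The 27th slot belongs to track A; its 15th term is 126.

126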